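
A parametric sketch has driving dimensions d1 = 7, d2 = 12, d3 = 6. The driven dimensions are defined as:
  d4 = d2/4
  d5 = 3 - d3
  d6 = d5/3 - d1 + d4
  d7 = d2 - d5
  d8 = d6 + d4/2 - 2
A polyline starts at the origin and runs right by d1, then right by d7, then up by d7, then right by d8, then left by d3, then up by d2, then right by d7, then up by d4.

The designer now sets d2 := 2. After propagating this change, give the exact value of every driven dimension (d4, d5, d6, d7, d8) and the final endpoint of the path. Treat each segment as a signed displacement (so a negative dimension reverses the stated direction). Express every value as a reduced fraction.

d4 = 1/2
d5 = -3
d6 = -15/2
d7 = 5
d8 = -37/4
endpoint = (7/4, 15/2)

Apply edit: d2 := 2
  d4 = d2/4 = 1/2
  d5 = 3 - d3 = -3
  d6 = d5/3 - d1 + d4 = -15/2
  d7 = d2 - d5 = 5
  d8 = d6 + d4/2 - 2 = -37/4
Walk from origin (0, 0):
  seg 1: right by d1 = 7 → (7, 0)
  seg 2: right by d7 = 5 → (12, 0)
  seg 3: up by d7 = 5 → (12, 5)
  seg 4: right by d8 = -37/4 → (11/4, 5)
  seg 5: left by d3 = 6 → (-13/4, 5)
  seg 6: up by d2 = 2 → (-13/4, 7)
  seg 7: right by d7 = 5 → (7/4, 7)
  seg 8: up by d4 = 1/2 → (7/4, 15/2)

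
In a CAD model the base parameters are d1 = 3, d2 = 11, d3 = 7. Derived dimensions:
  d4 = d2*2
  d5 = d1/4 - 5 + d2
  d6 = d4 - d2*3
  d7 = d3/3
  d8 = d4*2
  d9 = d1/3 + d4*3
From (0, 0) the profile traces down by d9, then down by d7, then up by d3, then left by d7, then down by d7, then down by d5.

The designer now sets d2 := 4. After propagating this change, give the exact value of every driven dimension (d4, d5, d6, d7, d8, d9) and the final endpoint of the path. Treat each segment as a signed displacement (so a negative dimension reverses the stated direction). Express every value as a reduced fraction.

Apply edit: d2 := 4
  d4 = d2*2 = 8
  d5 = d1/4 - 5 + d2 = -1/4
  d6 = d4 - d2*3 = -4
  d7 = d3/3 = 7/3
  d8 = d4*2 = 16
  d9 = d1/3 + d4*3 = 25
Walk from origin (0, 0):
  seg 1: down by d9 = 25 → (0, -25)
  seg 2: down by d7 = 7/3 → (0, -82/3)
  seg 3: up by d3 = 7 → (0, -61/3)
  seg 4: left by d7 = 7/3 → (-7/3, -61/3)
  seg 5: down by d7 = 7/3 → (-7/3, -68/3)
  seg 6: down by d5 = -1/4 → (-7/3, -269/12)

d4 = 8
d5 = -1/4
d6 = -4
d7 = 7/3
d8 = 16
d9 = 25
endpoint = (-7/3, -269/12)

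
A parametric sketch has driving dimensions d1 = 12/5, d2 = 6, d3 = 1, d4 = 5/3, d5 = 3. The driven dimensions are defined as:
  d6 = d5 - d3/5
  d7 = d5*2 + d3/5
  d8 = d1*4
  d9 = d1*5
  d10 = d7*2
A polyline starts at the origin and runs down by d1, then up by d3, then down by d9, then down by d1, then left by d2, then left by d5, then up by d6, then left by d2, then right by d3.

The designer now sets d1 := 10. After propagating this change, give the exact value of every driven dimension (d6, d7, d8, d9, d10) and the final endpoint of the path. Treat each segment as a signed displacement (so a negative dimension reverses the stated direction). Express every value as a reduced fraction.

d6 = 14/5
d7 = 31/5
d8 = 40
d9 = 50
d10 = 62/5
endpoint = (-14, -331/5)

Apply edit: d1 := 10
  d6 = d5 - d3/5 = 14/5
  d7 = d5*2 + d3/5 = 31/5
  d8 = d1*4 = 40
  d9 = d1*5 = 50
  d10 = d7*2 = 62/5
Walk from origin (0, 0):
  seg 1: down by d1 = 10 → (0, -10)
  seg 2: up by d3 = 1 → (0, -9)
  seg 3: down by d9 = 50 → (0, -59)
  seg 4: down by d1 = 10 → (0, -69)
  seg 5: left by d2 = 6 → (-6, -69)
  seg 6: left by d5 = 3 → (-9, -69)
  seg 7: up by d6 = 14/5 → (-9, -331/5)
  seg 8: left by d2 = 6 → (-15, -331/5)
  seg 9: right by d3 = 1 → (-14, -331/5)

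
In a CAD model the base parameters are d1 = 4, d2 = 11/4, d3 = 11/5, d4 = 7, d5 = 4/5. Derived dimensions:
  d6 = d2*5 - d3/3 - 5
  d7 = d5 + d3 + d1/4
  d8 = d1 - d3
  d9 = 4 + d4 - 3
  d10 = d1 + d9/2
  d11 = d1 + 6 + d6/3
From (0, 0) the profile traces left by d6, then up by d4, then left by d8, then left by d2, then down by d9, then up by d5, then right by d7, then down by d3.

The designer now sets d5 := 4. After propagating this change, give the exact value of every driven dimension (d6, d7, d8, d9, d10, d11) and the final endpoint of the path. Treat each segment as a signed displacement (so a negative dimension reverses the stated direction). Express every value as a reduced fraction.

d6 = 481/60
d7 = 36/5
d8 = 9/5
d9 = 8
d10 = 8
d11 = 2281/180
endpoint = (-161/30, 4/5)

Apply edit: d5 := 4
  d6 = d2*5 - d3/3 - 5 = 481/60
  d7 = d5 + d3 + d1/4 = 36/5
  d8 = d1 - d3 = 9/5
  d9 = 4 + d4 - 3 = 8
  d10 = d1 + d9/2 = 8
  d11 = d1 + 6 + d6/3 = 2281/180
Walk from origin (0, 0):
  seg 1: left by d6 = 481/60 → (-481/60, 0)
  seg 2: up by d4 = 7 → (-481/60, 7)
  seg 3: left by d8 = 9/5 → (-589/60, 7)
  seg 4: left by d2 = 11/4 → (-377/30, 7)
  seg 5: down by d9 = 8 → (-377/30, -1)
  seg 6: up by d5 = 4 → (-377/30, 3)
  seg 7: right by d7 = 36/5 → (-161/30, 3)
  seg 8: down by d3 = 11/5 → (-161/30, 4/5)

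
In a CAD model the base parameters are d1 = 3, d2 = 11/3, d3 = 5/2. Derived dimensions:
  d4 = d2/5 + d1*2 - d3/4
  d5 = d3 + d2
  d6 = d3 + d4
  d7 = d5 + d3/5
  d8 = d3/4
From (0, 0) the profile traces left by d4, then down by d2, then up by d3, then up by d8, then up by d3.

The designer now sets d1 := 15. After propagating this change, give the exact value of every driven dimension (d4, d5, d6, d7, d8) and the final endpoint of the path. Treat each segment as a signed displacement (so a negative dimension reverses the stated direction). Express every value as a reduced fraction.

d4 = 3613/120
d5 = 37/6
d6 = 3913/120
d7 = 20/3
d8 = 5/8
endpoint = (-3613/120, 47/24)

Apply edit: d1 := 15
  d4 = d2/5 + d1*2 - d3/4 = 3613/120
  d5 = d3 + d2 = 37/6
  d6 = d3 + d4 = 3913/120
  d7 = d5 + d3/5 = 20/3
  d8 = d3/4 = 5/8
Walk from origin (0, 0):
  seg 1: left by d4 = 3613/120 → (-3613/120, 0)
  seg 2: down by d2 = 11/3 → (-3613/120, -11/3)
  seg 3: up by d3 = 5/2 → (-3613/120, -7/6)
  seg 4: up by d8 = 5/8 → (-3613/120, -13/24)
  seg 5: up by d3 = 5/2 → (-3613/120, 47/24)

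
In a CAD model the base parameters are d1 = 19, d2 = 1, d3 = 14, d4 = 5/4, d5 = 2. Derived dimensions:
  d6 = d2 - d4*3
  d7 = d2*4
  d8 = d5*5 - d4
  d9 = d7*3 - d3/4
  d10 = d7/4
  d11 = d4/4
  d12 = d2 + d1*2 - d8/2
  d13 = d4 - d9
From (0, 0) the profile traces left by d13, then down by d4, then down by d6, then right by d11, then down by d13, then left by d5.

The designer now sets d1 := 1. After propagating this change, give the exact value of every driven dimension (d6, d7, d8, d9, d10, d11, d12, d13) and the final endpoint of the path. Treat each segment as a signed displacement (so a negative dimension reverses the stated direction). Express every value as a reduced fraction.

Apply edit: d1 := 1
  d6 = d2 - d4*3 = -11/4
  d7 = d2*4 = 4
  d8 = d5*5 - d4 = 35/4
  d9 = d7*3 - d3/4 = 17/2
  d10 = d7/4 = 1
  d11 = d4/4 = 5/16
  d12 = d2 + d1*2 - d8/2 = -11/8
  d13 = d4 - d9 = -29/4
Walk from origin (0, 0):
  seg 1: left by d13 = -29/4 → (29/4, 0)
  seg 2: down by d4 = 5/4 → (29/4, -5/4)
  seg 3: down by d6 = -11/4 → (29/4, 3/2)
  seg 4: right by d11 = 5/16 → (121/16, 3/2)
  seg 5: down by d13 = -29/4 → (121/16, 35/4)
  seg 6: left by d5 = 2 → (89/16, 35/4)

d6 = -11/4
d7 = 4
d8 = 35/4
d9 = 17/2
d10 = 1
d11 = 5/16
d12 = -11/8
d13 = -29/4
endpoint = (89/16, 35/4)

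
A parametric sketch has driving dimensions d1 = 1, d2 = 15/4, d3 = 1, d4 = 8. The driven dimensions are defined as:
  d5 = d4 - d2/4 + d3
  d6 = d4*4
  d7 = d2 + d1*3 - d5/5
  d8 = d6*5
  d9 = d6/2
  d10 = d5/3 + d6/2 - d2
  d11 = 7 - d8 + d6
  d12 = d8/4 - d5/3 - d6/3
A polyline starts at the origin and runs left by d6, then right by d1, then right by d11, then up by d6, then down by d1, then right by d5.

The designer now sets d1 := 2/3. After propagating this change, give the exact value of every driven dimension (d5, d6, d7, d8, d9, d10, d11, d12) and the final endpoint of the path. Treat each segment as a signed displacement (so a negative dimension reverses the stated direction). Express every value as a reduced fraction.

Apply edit: d1 := 2/3
  d5 = d4 - d2/4 + d3 = 129/16
  d6 = d4*4 = 32
  d7 = d2 + d1*3 - d5/5 = 331/80
  d8 = d6*5 = 160
  d9 = d6/2 = 16
  d10 = d5/3 + d6/2 - d2 = 239/16
  d11 = 7 - d8 + d6 = -121
  d12 = d8/4 - d5/3 - d6/3 = 1279/48
Walk from origin (0, 0):
  seg 1: left by d6 = 32 → (-32, 0)
  seg 2: right by d1 = 2/3 → (-94/3, 0)
  seg 3: right by d11 = -121 → (-457/3, 0)
  seg 4: up by d6 = 32 → (-457/3, 32)
  seg 5: down by d1 = 2/3 → (-457/3, 94/3)
  seg 6: right by d5 = 129/16 → (-6925/48, 94/3)

d5 = 129/16
d6 = 32
d7 = 331/80
d8 = 160
d9 = 16
d10 = 239/16
d11 = -121
d12 = 1279/48
endpoint = (-6925/48, 94/3)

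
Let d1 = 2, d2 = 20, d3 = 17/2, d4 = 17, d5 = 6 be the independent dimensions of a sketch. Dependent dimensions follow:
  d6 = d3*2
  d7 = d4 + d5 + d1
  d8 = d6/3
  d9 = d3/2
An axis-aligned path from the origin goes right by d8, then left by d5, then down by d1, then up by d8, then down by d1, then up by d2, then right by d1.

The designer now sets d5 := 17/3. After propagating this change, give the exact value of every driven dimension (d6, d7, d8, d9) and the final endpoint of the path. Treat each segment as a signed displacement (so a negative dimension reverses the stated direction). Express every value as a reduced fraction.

Apply edit: d5 := 17/3
  d6 = d3*2 = 17
  d7 = d4 + d5 + d1 = 74/3
  d8 = d6/3 = 17/3
  d9 = d3/2 = 17/4
Walk from origin (0, 0):
  seg 1: right by d8 = 17/3 → (17/3, 0)
  seg 2: left by d5 = 17/3 → (0, 0)
  seg 3: down by d1 = 2 → (0, -2)
  seg 4: up by d8 = 17/3 → (0, 11/3)
  seg 5: down by d1 = 2 → (0, 5/3)
  seg 6: up by d2 = 20 → (0, 65/3)
  seg 7: right by d1 = 2 → (2, 65/3)

d6 = 17
d7 = 74/3
d8 = 17/3
d9 = 17/4
endpoint = (2, 65/3)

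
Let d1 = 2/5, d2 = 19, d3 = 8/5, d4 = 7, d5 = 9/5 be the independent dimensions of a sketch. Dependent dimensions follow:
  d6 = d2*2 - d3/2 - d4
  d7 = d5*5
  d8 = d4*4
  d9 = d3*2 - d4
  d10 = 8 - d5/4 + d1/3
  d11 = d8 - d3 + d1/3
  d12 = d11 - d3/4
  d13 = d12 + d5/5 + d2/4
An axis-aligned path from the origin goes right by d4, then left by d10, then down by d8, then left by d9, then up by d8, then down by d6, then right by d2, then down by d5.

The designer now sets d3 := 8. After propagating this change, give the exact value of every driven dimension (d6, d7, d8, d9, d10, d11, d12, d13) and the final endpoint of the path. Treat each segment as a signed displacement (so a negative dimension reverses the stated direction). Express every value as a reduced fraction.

d6 = 27
d7 = 9
d8 = 28
d9 = 9
d10 = 461/60
d11 = 302/15
d12 = 272/15
d13 = 6973/300
endpoint = (559/60, -144/5)

Apply edit: d3 := 8
  d6 = d2*2 - d3/2 - d4 = 27
  d7 = d5*5 = 9
  d8 = d4*4 = 28
  d9 = d3*2 - d4 = 9
  d10 = 8 - d5/4 + d1/3 = 461/60
  d11 = d8 - d3 + d1/3 = 302/15
  d12 = d11 - d3/4 = 272/15
  d13 = d12 + d5/5 + d2/4 = 6973/300
Walk from origin (0, 0):
  seg 1: right by d4 = 7 → (7, 0)
  seg 2: left by d10 = 461/60 → (-41/60, 0)
  seg 3: down by d8 = 28 → (-41/60, -28)
  seg 4: left by d9 = 9 → (-581/60, -28)
  seg 5: up by d8 = 28 → (-581/60, 0)
  seg 6: down by d6 = 27 → (-581/60, -27)
  seg 7: right by d2 = 19 → (559/60, -27)
  seg 8: down by d5 = 9/5 → (559/60, -144/5)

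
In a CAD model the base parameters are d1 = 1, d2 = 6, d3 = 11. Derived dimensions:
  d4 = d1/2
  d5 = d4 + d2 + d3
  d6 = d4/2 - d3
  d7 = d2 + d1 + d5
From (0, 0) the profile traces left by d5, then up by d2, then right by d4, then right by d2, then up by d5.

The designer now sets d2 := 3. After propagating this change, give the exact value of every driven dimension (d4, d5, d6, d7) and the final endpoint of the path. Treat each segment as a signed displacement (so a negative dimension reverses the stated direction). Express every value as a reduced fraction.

d4 = 1/2
d5 = 29/2
d6 = -43/4
d7 = 37/2
endpoint = (-11, 35/2)

Apply edit: d2 := 3
  d4 = d1/2 = 1/2
  d5 = d4 + d2 + d3 = 29/2
  d6 = d4/2 - d3 = -43/4
  d7 = d2 + d1 + d5 = 37/2
Walk from origin (0, 0):
  seg 1: left by d5 = 29/2 → (-29/2, 0)
  seg 2: up by d2 = 3 → (-29/2, 3)
  seg 3: right by d4 = 1/2 → (-14, 3)
  seg 4: right by d2 = 3 → (-11, 3)
  seg 5: up by d5 = 29/2 → (-11, 35/2)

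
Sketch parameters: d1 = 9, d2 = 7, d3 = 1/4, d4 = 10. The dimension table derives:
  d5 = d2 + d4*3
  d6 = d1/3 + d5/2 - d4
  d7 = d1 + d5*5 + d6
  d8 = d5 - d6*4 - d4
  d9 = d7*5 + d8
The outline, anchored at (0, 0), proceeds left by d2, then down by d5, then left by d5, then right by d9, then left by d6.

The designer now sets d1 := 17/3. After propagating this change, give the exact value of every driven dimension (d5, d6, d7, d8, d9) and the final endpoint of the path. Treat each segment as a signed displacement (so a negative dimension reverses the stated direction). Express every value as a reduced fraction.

d5 = 37
d6 = 187/18
d7 = 3619/18
d8 = -131/9
d9 = 17833/18
endpoint = (2809/3, -37)

Apply edit: d1 := 17/3
  d5 = d2 + d4*3 = 37
  d6 = d1/3 + d5/2 - d4 = 187/18
  d7 = d1 + d5*5 + d6 = 3619/18
  d8 = d5 - d6*4 - d4 = -131/9
  d9 = d7*5 + d8 = 17833/18
Walk from origin (0, 0):
  seg 1: left by d2 = 7 → (-7, 0)
  seg 2: down by d5 = 37 → (-7, -37)
  seg 3: left by d5 = 37 → (-44, -37)
  seg 4: right by d9 = 17833/18 → (17041/18, -37)
  seg 5: left by d6 = 187/18 → (2809/3, -37)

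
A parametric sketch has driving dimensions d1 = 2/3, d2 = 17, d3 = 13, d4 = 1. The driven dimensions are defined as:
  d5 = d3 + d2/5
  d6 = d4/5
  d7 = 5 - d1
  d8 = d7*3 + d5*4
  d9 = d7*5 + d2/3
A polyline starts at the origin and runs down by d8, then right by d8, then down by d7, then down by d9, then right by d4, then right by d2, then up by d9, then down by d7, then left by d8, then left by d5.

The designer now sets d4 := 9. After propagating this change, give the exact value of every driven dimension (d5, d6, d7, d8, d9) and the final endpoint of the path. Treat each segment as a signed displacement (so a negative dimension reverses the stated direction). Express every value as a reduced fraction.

Apply edit: d4 := 9
  d5 = d3 + d2/5 = 82/5
  d6 = d4/5 = 9/5
  d7 = 5 - d1 = 13/3
  d8 = d7*3 + d5*4 = 393/5
  d9 = d7*5 + d2/3 = 82/3
Walk from origin (0, 0):
  seg 1: down by d8 = 393/5 → (0, -393/5)
  seg 2: right by d8 = 393/5 → (393/5, -393/5)
  seg 3: down by d7 = 13/3 → (393/5, -1244/15)
  seg 4: down by d9 = 82/3 → (393/5, -1654/15)
  seg 5: right by d4 = 9 → (438/5, -1654/15)
  seg 6: right by d2 = 17 → (523/5, -1654/15)
  seg 7: up by d9 = 82/3 → (523/5, -1244/15)
  seg 8: down by d7 = 13/3 → (523/5, -1309/15)
  seg 9: left by d8 = 393/5 → (26, -1309/15)
  seg 10: left by d5 = 82/5 → (48/5, -1309/15)

d5 = 82/5
d6 = 9/5
d7 = 13/3
d8 = 393/5
d9 = 82/3
endpoint = (48/5, -1309/15)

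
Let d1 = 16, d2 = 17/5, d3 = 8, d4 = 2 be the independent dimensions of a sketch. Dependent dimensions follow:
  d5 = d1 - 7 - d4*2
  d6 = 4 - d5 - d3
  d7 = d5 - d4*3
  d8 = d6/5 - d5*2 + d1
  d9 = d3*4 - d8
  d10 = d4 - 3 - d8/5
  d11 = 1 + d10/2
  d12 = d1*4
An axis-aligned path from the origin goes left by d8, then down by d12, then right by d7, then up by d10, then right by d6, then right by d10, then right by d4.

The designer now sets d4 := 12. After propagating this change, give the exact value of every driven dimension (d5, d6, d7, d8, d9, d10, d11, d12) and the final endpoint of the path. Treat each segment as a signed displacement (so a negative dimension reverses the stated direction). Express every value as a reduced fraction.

d5 = -15
d6 = 11
d7 = -51
d8 = 241/5
d9 = -81/5
d10 = -16/25
d11 = 17/25
d12 = 64
endpoint = (-1921/25, -1616/25)

Apply edit: d4 := 12
  d5 = d1 - 7 - d4*2 = -15
  d6 = 4 - d5 - d3 = 11
  d7 = d5 - d4*3 = -51
  d8 = d6/5 - d5*2 + d1 = 241/5
  d9 = d3*4 - d8 = -81/5
  d10 = d4 - 3 - d8/5 = -16/25
  d11 = 1 + d10/2 = 17/25
  d12 = d1*4 = 64
Walk from origin (0, 0):
  seg 1: left by d8 = 241/5 → (-241/5, 0)
  seg 2: down by d12 = 64 → (-241/5, -64)
  seg 3: right by d7 = -51 → (-496/5, -64)
  seg 4: up by d10 = -16/25 → (-496/5, -1616/25)
  seg 5: right by d6 = 11 → (-441/5, -1616/25)
  seg 6: right by d10 = -16/25 → (-2221/25, -1616/25)
  seg 7: right by d4 = 12 → (-1921/25, -1616/25)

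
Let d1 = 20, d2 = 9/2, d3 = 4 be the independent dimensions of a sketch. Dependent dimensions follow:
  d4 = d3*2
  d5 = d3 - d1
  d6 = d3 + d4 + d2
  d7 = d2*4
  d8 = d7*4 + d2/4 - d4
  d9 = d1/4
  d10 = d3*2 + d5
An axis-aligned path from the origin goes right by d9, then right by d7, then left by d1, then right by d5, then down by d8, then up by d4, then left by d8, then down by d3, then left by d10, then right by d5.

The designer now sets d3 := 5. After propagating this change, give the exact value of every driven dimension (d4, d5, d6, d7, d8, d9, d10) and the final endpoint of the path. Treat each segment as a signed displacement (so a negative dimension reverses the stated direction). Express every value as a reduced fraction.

d4 = 10
d5 = -15
d6 = 39/2
d7 = 18
d8 = 505/8
d9 = 5
d10 = -5
endpoint = (-681/8, -465/8)

Apply edit: d3 := 5
  d4 = d3*2 = 10
  d5 = d3 - d1 = -15
  d6 = d3 + d4 + d2 = 39/2
  d7 = d2*4 = 18
  d8 = d7*4 + d2/4 - d4 = 505/8
  d9 = d1/4 = 5
  d10 = d3*2 + d5 = -5
Walk from origin (0, 0):
  seg 1: right by d9 = 5 → (5, 0)
  seg 2: right by d7 = 18 → (23, 0)
  seg 3: left by d1 = 20 → (3, 0)
  seg 4: right by d5 = -15 → (-12, 0)
  seg 5: down by d8 = 505/8 → (-12, -505/8)
  seg 6: up by d4 = 10 → (-12, -425/8)
  seg 7: left by d8 = 505/8 → (-601/8, -425/8)
  seg 8: down by d3 = 5 → (-601/8, -465/8)
  seg 9: left by d10 = -5 → (-561/8, -465/8)
  seg 10: right by d5 = -15 → (-681/8, -465/8)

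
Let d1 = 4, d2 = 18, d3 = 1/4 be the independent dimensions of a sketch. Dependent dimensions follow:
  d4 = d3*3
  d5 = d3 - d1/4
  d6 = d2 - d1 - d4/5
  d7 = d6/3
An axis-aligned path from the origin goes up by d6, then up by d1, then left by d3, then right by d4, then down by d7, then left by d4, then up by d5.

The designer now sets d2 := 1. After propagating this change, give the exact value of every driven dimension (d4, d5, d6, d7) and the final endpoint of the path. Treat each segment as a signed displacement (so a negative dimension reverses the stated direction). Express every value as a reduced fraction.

Apply edit: d2 := 1
  d4 = d3*3 = 3/4
  d5 = d3 - d1/4 = -3/4
  d6 = d2 - d1 - d4/5 = -63/20
  d7 = d6/3 = -21/20
Walk from origin (0, 0):
  seg 1: up by d6 = -63/20 → (0, -63/20)
  seg 2: up by d1 = 4 → (0, 17/20)
  seg 3: left by d3 = 1/4 → (-1/4, 17/20)
  seg 4: right by d4 = 3/4 → (1/2, 17/20)
  seg 5: down by d7 = -21/20 → (1/2, 19/10)
  seg 6: left by d4 = 3/4 → (-1/4, 19/10)
  seg 7: up by d5 = -3/4 → (-1/4, 23/20)

d4 = 3/4
d5 = -3/4
d6 = -63/20
d7 = -21/20
endpoint = (-1/4, 23/20)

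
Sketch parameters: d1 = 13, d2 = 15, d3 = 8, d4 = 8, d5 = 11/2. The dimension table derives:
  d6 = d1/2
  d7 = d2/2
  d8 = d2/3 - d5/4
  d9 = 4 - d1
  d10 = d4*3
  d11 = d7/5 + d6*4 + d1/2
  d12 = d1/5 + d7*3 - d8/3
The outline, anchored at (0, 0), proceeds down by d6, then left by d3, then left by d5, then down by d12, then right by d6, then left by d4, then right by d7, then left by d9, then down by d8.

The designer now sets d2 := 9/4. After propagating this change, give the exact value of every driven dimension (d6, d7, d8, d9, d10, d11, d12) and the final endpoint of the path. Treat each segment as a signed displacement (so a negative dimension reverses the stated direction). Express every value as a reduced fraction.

Apply edit: d2 := 9/4
  d6 = d1/2 = 13/2
  d7 = d2/2 = 9/8
  d8 = d2/3 - d5/4 = -5/8
  d9 = 4 - d1 = -9
  d10 = d4*3 = 24
  d11 = d7/5 + d6*4 + d1/2 = 1309/40
  d12 = d1/5 + d7*3 - d8/3 = 371/60
Walk from origin (0, 0):
  seg 1: down by d6 = 13/2 → (0, -13/2)
  seg 2: left by d3 = 8 → (-8, -13/2)
  seg 3: left by d5 = 11/2 → (-27/2, -13/2)
  seg 4: down by d12 = 371/60 → (-27/2, -761/60)
  seg 5: right by d6 = 13/2 → (-7, -761/60)
  seg 6: left by d4 = 8 → (-15, -761/60)
  seg 7: right by d7 = 9/8 → (-111/8, -761/60)
  seg 8: left by d9 = -9 → (-39/8, -761/60)
  seg 9: down by d8 = -5/8 → (-39/8, -1447/120)

d6 = 13/2
d7 = 9/8
d8 = -5/8
d9 = -9
d10 = 24
d11 = 1309/40
d12 = 371/60
endpoint = (-39/8, -1447/120)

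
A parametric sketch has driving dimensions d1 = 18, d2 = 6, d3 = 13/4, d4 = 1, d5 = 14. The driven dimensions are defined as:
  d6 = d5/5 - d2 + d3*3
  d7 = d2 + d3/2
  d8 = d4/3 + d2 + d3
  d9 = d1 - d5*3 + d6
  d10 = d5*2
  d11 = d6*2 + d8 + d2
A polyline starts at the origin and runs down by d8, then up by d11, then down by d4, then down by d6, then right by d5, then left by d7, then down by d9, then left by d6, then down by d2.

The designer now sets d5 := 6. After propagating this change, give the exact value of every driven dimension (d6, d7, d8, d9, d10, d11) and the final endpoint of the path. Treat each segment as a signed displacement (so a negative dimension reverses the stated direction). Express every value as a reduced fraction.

Apply edit: d5 := 6
  d6 = d5/5 - d2 + d3*3 = 99/20
  d7 = d2 + d3/2 = 61/8
  d8 = d4/3 + d2 + d3 = 115/12
  d9 = d1 - d5*3 + d6 = 99/20
  d10 = d5*2 = 12
  d11 = d6*2 + d8 + d2 = 1529/60
Walk from origin (0, 0):
  seg 1: down by d8 = 115/12 → (0, -115/12)
  seg 2: up by d11 = 1529/60 → (0, 159/10)
  seg 3: down by d4 = 1 → (0, 149/10)
  seg 4: down by d6 = 99/20 → (0, 199/20)
  seg 5: right by d5 = 6 → (6, 199/20)
  seg 6: left by d7 = 61/8 → (-13/8, 199/20)
  seg 7: down by d9 = 99/20 → (-13/8, 5)
  seg 8: left by d6 = 99/20 → (-263/40, 5)
  seg 9: down by d2 = 6 → (-263/40, -1)

d6 = 99/20
d7 = 61/8
d8 = 115/12
d9 = 99/20
d10 = 12
d11 = 1529/60
endpoint = (-263/40, -1)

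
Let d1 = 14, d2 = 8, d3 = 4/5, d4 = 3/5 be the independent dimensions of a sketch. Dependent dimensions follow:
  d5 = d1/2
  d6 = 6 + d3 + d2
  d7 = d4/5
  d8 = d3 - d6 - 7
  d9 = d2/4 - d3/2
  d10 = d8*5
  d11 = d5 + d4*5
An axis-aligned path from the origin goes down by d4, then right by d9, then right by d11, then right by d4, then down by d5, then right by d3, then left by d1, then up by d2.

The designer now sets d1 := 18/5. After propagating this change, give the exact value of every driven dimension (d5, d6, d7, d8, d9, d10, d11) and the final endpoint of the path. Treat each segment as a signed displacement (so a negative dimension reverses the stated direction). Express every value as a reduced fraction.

Apply edit: d1 := 18/5
  d5 = d1/2 = 9/5
  d6 = 6 + d3 + d2 = 74/5
  d7 = d4/5 = 3/25
  d8 = d3 - d6 - 7 = -21
  d9 = d2/4 - d3/2 = 8/5
  d10 = d8*5 = -105
  d11 = d5 + d4*5 = 24/5
Walk from origin (0, 0):
  seg 1: down by d4 = 3/5 → (0, -3/5)
  seg 2: right by d9 = 8/5 → (8/5, -3/5)
  seg 3: right by d11 = 24/5 → (32/5, -3/5)
  seg 4: right by d4 = 3/5 → (7, -3/5)
  seg 5: down by d5 = 9/5 → (7, -12/5)
  seg 6: right by d3 = 4/5 → (39/5, -12/5)
  seg 7: left by d1 = 18/5 → (21/5, -12/5)
  seg 8: up by d2 = 8 → (21/5, 28/5)

d5 = 9/5
d6 = 74/5
d7 = 3/25
d8 = -21
d9 = 8/5
d10 = -105
d11 = 24/5
endpoint = (21/5, 28/5)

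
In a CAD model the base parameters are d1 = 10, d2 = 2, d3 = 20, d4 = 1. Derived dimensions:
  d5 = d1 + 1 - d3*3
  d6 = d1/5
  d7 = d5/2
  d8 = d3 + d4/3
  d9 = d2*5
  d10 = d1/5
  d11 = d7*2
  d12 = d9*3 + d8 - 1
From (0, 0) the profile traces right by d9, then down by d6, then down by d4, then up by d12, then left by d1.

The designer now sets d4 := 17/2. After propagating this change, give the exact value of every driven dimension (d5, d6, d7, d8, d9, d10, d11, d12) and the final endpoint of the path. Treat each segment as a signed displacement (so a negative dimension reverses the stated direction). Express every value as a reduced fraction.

d5 = -49
d6 = 2
d7 = -49/2
d8 = 137/6
d9 = 10
d10 = 2
d11 = -49
d12 = 311/6
endpoint = (0, 124/3)

Apply edit: d4 := 17/2
  d5 = d1 + 1 - d3*3 = -49
  d6 = d1/5 = 2
  d7 = d5/2 = -49/2
  d8 = d3 + d4/3 = 137/6
  d9 = d2*5 = 10
  d10 = d1/5 = 2
  d11 = d7*2 = -49
  d12 = d9*3 + d8 - 1 = 311/6
Walk from origin (0, 0):
  seg 1: right by d9 = 10 → (10, 0)
  seg 2: down by d6 = 2 → (10, -2)
  seg 3: down by d4 = 17/2 → (10, -21/2)
  seg 4: up by d12 = 311/6 → (10, 124/3)
  seg 5: left by d1 = 10 → (0, 124/3)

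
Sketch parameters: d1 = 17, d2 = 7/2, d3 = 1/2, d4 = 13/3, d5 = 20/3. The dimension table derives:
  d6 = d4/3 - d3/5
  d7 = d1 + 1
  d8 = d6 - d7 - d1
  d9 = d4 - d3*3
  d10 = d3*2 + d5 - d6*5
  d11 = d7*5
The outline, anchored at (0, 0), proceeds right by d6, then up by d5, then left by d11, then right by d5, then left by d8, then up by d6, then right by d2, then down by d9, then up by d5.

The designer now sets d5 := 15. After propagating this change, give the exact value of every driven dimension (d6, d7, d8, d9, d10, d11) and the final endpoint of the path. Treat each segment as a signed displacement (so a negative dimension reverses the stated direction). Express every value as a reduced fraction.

Apply edit: d5 := 15
  d6 = d4/3 - d3/5 = 121/90
  d7 = d1 + 1 = 18
  d8 = d6 - d7 - d1 = -3029/90
  d9 = d4 - d3*3 = 17/6
  d10 = d3*2 + d5 - d6*5 = 167/18
  d11 = d7*5 = 90
Walk from origin (0, 0):
  seg 1: right by d6 = 121/90 → (121/90, 0)
  seg 2: up by d5 = 15 → (121/90, 15)
  seg 3: left by d11 = 90 → (-7979/90, 15)
  seg 4: right by d5 = 15 → (-6629/90, 15)
  seg 5: left by d8 = -3029/90 → (-40, 15)
  seg 6: up by d6 = 121/90 → (-40, 1471/90)
  seg 7: right by d2 = 7/2 → (-73/2, 1471/90)
  seg 8: down by d9 = 17/6 → (-73/2, 608/45)
  seg 9: up by d5 = 15 → (-73/2, 1283/45)

d6 = 121/90
d7 = 18
d8 = -3029/90
d9 = 17/6
d10 = 167/18
d11 = 90
endpoint = (-73/2, 1283/45)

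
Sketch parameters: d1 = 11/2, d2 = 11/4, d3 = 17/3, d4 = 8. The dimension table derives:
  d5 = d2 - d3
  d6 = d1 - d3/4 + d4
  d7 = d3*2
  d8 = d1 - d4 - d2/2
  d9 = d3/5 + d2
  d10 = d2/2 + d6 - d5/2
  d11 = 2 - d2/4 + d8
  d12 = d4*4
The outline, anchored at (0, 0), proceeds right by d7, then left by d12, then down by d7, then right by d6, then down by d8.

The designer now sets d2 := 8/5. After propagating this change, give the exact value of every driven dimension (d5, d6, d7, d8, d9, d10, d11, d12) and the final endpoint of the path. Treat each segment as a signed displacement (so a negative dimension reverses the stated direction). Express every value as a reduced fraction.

Apply edit: d2 := 8/5
  d5 = d2 - d3 = -61/15
  d6 = d1 - d3/4 + d4 = 145/12
  d7 = d3*2 = 34/3
  d8 = d1 - d4 - d2/2 = -33/10
  d9 = d3/5 + d2 = 41/15
  d10 = d2/2 + d6 - d5/2 = 179/12
  d11 = 2 - d2/4 + d8 = -17/10
  d12 = d4*4 = 32
Walk from origin (0, 0):
  seg 1: right by d7 = 34/3 → (34/3, 0)
  seg 2: left by d12 = 32 → (-62/3, 0)
  seg 3: down by d7 = 34/3 → (-62/3, -34/3)
  seg 4: right by d6 = 145/12 → (-103/12, -34/3)
  seg 5: down by d8 = -33/10 → (-103/12, -241/30)

d5 = -61/15
d6 = 145/12
d7 = 34/3
d8 = -33/10
d9 = 41/15
d10 = 179/12
d11 = -17/10
d12 = 32
endpoint = (-103/12, -241/30)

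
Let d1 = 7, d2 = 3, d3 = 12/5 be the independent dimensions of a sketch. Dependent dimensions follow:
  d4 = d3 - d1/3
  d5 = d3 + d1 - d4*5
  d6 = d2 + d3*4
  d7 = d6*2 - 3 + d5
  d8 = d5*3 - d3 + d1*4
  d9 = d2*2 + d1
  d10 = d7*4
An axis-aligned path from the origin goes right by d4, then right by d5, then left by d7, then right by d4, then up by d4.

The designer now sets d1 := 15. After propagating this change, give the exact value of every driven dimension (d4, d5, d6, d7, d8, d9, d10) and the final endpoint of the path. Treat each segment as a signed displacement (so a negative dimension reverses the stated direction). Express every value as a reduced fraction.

d4 = -13/5
d5 = 152/5
d6 = 63/5
d7 = 263/5
d8 = 744/5
d9 = 21
d10 = 1052/5
endpoint = (-137/5, -13/5)

Apply edit: d1 := 15
  d4 = d3 - d1/3 = -13/5
  d5 = d3 + d1 - d4*5 = 152/5
  d6 = d2 + d3*4 = 63/5
  d7 = d6*2 - 3 + d5 = 263/5
  d8 = d5*3 - d3 + d1*4 = 744/5
  d9 = d2*2 + d1 = 21
  d10 = d7*4 = 1052/5
Walk from origin (0, 0):
  seg 1: right by d4 = -13/5 → (-13/5, 0)
  seg 2: right by d5 = 152/5 → (139/5, 0)
  seg 3: left by d7 = 263/5 → (-124/5, 0)
  seg 4: right by d4 = -13/5 → (-137/5, 0)
  seg 5: up by d4 = -13/5 → (-137/5, -13/5)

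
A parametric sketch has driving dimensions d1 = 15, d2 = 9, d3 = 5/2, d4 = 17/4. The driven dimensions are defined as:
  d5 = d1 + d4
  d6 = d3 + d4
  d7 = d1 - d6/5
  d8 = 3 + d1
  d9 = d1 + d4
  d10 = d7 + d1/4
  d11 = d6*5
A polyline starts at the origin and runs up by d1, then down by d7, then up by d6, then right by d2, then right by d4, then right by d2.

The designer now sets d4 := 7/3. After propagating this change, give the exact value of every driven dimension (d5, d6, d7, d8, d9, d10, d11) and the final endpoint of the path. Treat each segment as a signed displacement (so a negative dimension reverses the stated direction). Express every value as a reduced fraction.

Apply edit: d4 := 7/3
  d5 = d1 + d4 = 52/3
  d6 = d3 + d4 = 29/6
  d7 = d1 - d6/5 = 421/30
  d8 = 3 + d1 = 18
  d9 = d1 + d4 = 52/3
  d10 = d7 + d1/4 = 1067/60
  d11 = d6*5 = 145/6
Walk from origin (0, 0):
  seg 1: up by d1 = 15 → (0, 15)
  seg 2: down by d7 = 421/30 → (0, 29/30)
  seg 3: up by d6 = 29/6 → (0, 29/5)
  seg 4: right by d2 = 9 → (9, 29/5)
  seg 5: right by d4 = 7/3 → (34/3, 29/5)
  seg 6: right by d2 = 9 → (61/3, 29/5)

d5 = 52/3
d6 = 29/6
d7 = 421/30
d8 = 18
d9 = 52/3
d10 = 1067/60
d11 = 145/6
endpoint = (61/3, 29/5)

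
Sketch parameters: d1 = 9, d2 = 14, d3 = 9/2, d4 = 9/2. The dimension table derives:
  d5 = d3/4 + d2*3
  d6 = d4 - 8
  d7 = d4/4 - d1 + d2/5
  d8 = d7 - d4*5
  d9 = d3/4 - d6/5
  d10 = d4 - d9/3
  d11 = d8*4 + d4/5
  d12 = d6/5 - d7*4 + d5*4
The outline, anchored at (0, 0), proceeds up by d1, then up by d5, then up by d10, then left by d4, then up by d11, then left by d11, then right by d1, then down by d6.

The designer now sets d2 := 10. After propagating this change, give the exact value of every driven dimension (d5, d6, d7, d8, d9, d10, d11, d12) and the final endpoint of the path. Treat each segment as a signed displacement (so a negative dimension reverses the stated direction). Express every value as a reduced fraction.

d5 = 249/8
d6 = -7/2
d7 = -47/8
d8 = -227/8
d9 = 73/40
d10 = 467/120
d11 = -563/5
d12 = 1473/10
endpoint = (1171/10, -781/12)

Apply edit: d2 := 10
  d5 = d3/4 + d2*3 = 249/8
  d6 = d4 - 8 = -7/2
  d7 = d4/4 - d1 + d2/5 = -47/8
  d8 = d7 - d4*5 = -227/8
  d9 = d3/4 - d6/5 = 73/40
  d10 = d4 - d9/3 = 467/120
  d11 = d8*4 + d4/5 = -563/5
  d12 = d6/5 - d7*4 + d5*4 = 1473/10
Walk from origin (0, 0):
  seg 1: up by d1 = 9 → (0, 9)
  seg 2: up by d5 = 249/8 → (0, 321/8)
  seg 3: up by d10 = 467/120 → (0, 2641/60)
  seg 4: left by d4 = 9/2 → (-9/2, 2641/60)
  seg 5: up by d11 = -563/5 → (-9/2, -823/12)
  seg 6: left by d11 = -563/5 → (1081/10, -823/12)
  seg 7: right by d1 = 9 → (1171/10, -823/12)
  seg 8: down by d6 = -7/2 → (1171/10, -781/12)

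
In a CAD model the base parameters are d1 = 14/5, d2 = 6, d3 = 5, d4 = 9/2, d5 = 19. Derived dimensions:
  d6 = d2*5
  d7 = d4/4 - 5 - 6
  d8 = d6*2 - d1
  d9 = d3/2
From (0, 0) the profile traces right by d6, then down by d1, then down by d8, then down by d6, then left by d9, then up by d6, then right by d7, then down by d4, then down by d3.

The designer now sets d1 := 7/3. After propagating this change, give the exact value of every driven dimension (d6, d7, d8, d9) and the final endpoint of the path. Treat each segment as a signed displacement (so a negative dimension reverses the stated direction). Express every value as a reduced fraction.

d6 = 30
d7 = -79/8
d8 = 173/3
d9 = 5/2
endpoint = (141/8, -139/2)

Apply edit: d1 := 7/3
  d6 = d2*5 = 30
  d7 = d4/4 - 5 - 6 = -79/8
  d8 = d6*2 - d1 = 173/3
  d9 = d3/2 = 5/2
Walk from origin (0, 0):
  seg 1: right by d6 = 30 → (30, 0)
  seg 2: down by d1 = 7/3 → (30, -7/3)
  seg 3: down by d8 = 173/3 → (30, -60)
  seg 4: down by d6 = 30 → (30, -90)
  seg 5: left by d9 = 5/2 → (55/2, -90)
  seg 6: up by d6 = 30 → (55/2, -60)
  seg 7: right by d7 = -79/8 → (141/8, -60)
  seg 8: down by d4 = 9/2 → (141/8, -129/2)
  seg 9: down by d3 = 5 → (141/8, -139/2)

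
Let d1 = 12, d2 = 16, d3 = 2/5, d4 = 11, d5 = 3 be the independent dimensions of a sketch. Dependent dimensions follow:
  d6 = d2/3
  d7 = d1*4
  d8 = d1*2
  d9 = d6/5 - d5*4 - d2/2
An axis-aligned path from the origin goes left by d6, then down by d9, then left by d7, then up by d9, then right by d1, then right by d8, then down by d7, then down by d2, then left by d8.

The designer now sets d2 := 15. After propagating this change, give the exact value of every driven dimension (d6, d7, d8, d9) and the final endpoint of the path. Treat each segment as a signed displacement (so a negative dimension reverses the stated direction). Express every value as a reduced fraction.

Apply edit: d2 := 15
  d6 = d2/3 = 5
  d7 = d1*4 = 48
  d8 = d1*2 = 24
  d9 = d6/5 - d5*4 - d2/2 = -37/2
Walk from origin (0, 0):
  seg 1: left by d6 = 5 → (-5, 0)
  seg 2: down by d9 = -37/2 → (-5, 37/2)
  seg 3: left by d7 = 48 → (-53, 37/2)
  seg 4: up by d9 = -37/2 → (-53, 0)
  seg 5: right by d1 = 12 → (-41, 0)
  seg 6: right by d8 = 24 → (-17, 0)
  seg 7: down by d7 = 48 → (-17, -48)
  seg 8: down by d2 = 15 → (-17, -63)
  seg 9: left by d8 = 24 → (-41, -63)

d6 = 5
d7 = 48
d8 = 24
d9 = -37/2
endpoint = (-41, -63)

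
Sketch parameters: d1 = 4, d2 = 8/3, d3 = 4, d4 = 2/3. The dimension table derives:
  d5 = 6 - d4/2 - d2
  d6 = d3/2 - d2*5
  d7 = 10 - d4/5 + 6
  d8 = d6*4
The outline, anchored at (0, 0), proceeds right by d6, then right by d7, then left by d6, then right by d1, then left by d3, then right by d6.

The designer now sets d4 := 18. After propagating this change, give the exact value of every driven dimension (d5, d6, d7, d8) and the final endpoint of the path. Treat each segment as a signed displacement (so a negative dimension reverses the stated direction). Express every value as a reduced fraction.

Apply edit: d4 := 18
  d5 = 6 - d4/2 - d2 = -17/3
  d6 = d3/2 - d2*5 = -34/3
  d7 = 10 - d4/5 + 6 = 62/5
  d8 = d6*4 = -136/3
Walk from origin (0, 0):
  seg 1: right by d6 = -34/3 → (-34/3, 0)
  seg 2: right by d7 = 62/5 → (16/15, 0)
  seg 3: left by d6 = -34/3 → (62/5, 0)
  seg 4: right by d1 = 4 → (82/5, 0)
  seg 5: left by d3 = 4 → (62/5, 0)
  seg 6: right by d6 = -34/3 → (16/15, 0)

d5 = -17/3
d6 = -34/3
d7 = 62/5
d8 = -136/3
endpoint = (16/15, 0)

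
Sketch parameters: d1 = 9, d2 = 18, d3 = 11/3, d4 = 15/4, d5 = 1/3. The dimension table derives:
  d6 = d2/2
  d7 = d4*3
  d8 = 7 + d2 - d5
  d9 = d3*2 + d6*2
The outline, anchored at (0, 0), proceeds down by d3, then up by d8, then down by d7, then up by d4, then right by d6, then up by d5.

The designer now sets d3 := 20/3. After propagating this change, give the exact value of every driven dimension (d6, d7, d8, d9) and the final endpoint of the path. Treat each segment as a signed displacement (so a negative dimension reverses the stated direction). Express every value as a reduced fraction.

d6 = 9
d7 = 45/4
d8 = 74/3
d9 = 94/3
endpoint = (9, 65/6)

Apply edit: d3 := 20/3
  d6 = d2/2 = 9
  d7 = d4*3 = 45/4
  d8 = 7 + d2 - d5 = 74/3
  d9 = d3*2 + d6*2 = 94/3
Walk from origin (0, 0):
  seg 1: down by d3 = 20/3 → (0, -20/3)
  seg 2: up by d8 = 74/3 → (0, 18)
  seg 3: down by d7 = 45/4 → (0, 27/4)
  seg 4: up by d4 = 15/4 → (0, 21/2)
  seg 5: right by d6 = 9 → (9, 21/2)
  seg 6: up by d5 = 1/3 → (9, 65/6)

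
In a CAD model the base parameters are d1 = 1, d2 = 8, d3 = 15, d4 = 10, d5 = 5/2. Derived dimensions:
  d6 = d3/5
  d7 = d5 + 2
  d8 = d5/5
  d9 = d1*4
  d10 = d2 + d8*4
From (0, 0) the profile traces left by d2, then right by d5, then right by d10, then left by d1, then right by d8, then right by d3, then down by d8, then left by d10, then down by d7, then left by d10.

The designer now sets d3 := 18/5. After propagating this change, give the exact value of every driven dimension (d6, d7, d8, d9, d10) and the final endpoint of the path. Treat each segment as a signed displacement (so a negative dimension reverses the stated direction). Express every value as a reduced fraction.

Apply edit: d3 := 18/5
  d6 = d3/5 = 18/25
  d7 = d5 + 2 = 9/2
  d8 = d5/5 = 1/2
  d9 = d1*4 = 4
  d10 = d2 + d8*4 = 10
Walk from origin (0, 0):
  seg 1: left by d2 = 8 → (-8, 0)
  seg 2: right by d5 = 5/2 → (-11/2, 0)
  seg 3: right by d10 = 10 → (9/2, 0)
  seg 4: left by d1 = 1 → (7/2, 0)
  seg 5: right by d8 = 1/2 → (4, 0)
  seg 6: right by d3 = 18/5 → (38/5, 0)
  seg 7: down by d8 = 1/2 → (38/5, -1/2)
  seg 8: left by d10 = 10 → (-12/5, -1/2)
  seg 9: down by d7 = 9/2 → (-12/5, -5)
  seg 10: left by d10 = 10 → (-62/5, -5)

d6 = 18/25
d7 = 9/2
d8 = 1/2
d9 = 4
d10 = 10
endpoint = (-62/5, -5)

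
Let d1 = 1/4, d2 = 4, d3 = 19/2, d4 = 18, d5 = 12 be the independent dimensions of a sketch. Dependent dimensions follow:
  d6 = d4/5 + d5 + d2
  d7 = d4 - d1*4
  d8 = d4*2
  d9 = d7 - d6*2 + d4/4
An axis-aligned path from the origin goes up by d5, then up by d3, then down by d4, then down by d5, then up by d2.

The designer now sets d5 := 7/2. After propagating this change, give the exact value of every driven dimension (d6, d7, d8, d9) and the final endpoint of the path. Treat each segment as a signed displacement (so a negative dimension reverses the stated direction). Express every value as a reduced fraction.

d6 = 111/10
d7 = 17
d8 = 36
d9 = -7/10
endpoint = (0, -9/2)

Apply edit: d5 := 7/2
  d6 = d4/5 + d5 + d2 = 111/10
  d7 = d4 - d1*4 = 17
  d8 = d4*2 = 36
  d9 = d7 - d6*2 + d4/4 = -7/10
Walk from origin (0, 0):
  seg 1: up by d5 = 7/2 → (0, 7/2)
  seg 2: up by d3 = 19/2 → (0, 13)
  seg 3: down by d4 = 18 → (0, -5)
  seg 4: down by d5 = 7/2 → (0, -17/2)
  seg 5: up by d2 = 4 → (0, -9/2)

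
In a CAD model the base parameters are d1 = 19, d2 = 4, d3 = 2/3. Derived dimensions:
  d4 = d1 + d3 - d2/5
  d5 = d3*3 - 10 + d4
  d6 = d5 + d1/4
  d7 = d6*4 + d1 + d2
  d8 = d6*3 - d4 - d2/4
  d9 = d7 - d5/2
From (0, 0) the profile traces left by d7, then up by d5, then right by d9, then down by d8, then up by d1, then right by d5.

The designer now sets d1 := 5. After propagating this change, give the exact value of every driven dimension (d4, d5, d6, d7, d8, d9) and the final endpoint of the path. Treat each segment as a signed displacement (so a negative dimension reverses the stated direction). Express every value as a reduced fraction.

d4 = 73/15
d5 = -47/15
d6 = -113/60
d7 = 22/15
d8 = -691/60
d9 = 91/30
endpoint = (-47/30, 803/60)

Apply edit: d1 := 5
  d4 = d1 + d3 - d2/5 = 73/15
  d5 = d3*3 - 10 + d4 = -47/15
  d6 = d5 + d1/4 = -113/60
  d7 = d6*4 + d1 + d2 = 22/15
  d8 = d6*3 - d4 - d2/4 = -691/60
  d9 = d7 - d5/2 = 91/30
Walk from origin (0, 0):
  seg 1: left by d7 = 22/15 → (-22/15, 0)
  seg 2: up by d5 = -47/15 → (-22/15, -47/15)
  seg 3: right by d9 = 91/30 → (47/30, -47/15)
  seg 4: down by d8 = -691/60 → (47/30, 503/60)
  seg 5: up by d1 = 5 → (47/30, 803/60)
  seg 6: right by d5 = -47/15 → (-47/30, 803/60)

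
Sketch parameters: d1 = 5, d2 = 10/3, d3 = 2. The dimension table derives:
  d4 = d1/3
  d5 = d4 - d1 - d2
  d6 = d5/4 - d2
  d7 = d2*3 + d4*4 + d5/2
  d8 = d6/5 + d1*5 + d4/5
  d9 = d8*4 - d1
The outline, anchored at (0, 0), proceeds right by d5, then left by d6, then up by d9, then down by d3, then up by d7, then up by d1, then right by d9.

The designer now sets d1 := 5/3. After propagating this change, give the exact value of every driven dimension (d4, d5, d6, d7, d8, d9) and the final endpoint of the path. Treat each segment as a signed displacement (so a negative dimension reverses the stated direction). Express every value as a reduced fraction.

d4 = 5/9
d5 = -40/9
d6 = -40/9
d7 = 10
d8 = 68/9
d9 = 257/9
endpoint = (257/9, 344/9)

Apply edit: d1 := 5/3
  d4 = d1/3 = 5/9
  d5 = d4 - d1 - d2 = -40/9
  d6 = d5/4 - d2 = -40/9
  d7 = d2*3 + d4*4 + d5/2 = 10
  d8 = d6/5 + d1*5 + d4/5 = 68/9
  d9 = d8*4 - d1 = 257/9
Walk from origin (0, 0):
  seg 1: right by d5 = -40/9 → (-40/9, 0)
  seg 2: left by d6 = -40/9 → (0, 0)
  seg 3: up by d9 = 257/9 → (0, 257/9)
  seg 4: down by d3 = 2 → (0, 239/9)
  seg 5: up by d7 = 10 → (0, 329/9)
  seg 6: up by d1 = 5/3 → (0, 344/9)
  seg 7: right by d9 = 257/9 → (257/9, 344/9)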